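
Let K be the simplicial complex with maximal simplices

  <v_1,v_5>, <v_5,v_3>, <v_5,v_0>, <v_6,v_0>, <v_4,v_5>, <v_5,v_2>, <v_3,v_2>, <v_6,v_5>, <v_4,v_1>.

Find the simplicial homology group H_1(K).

H_1 ≅ Z^3.

Order the vertices as v_0 < v_1 < v_2 < v_3 < v_4 < v_5 < v_6. Listing each simplex with vertices in this order, K has dimension 1 with simplices:

  0-simplices (7): [v_0], [v_1], [v_2], [v_3], [v_4], [v_5], [v_6]
  1-simplices (9): [v_0,v_5], [v_0,v_6], [v_1,v_4], [v_1,v_5], [v_2,v_3], [v_2,v_5], [v_3,v_5], [v_4,v_5], [v_5,v_6]

Hence C_0 ≅ Z^7, C_1 ≅ Z^9.

The boundary map ∂_1: C_1 → C_0 sends each edge [p,q] (with p < q) to q − p. For instance
  ∂[v_1,v_4] = [v_4] − [v_1].
This gives a 7×9 integer matrix of rank 6; reducing to Smith normal form yields diagonal entries (1,1,1,1,1,1).

Now H_k = ker ∂_k / im ∂_{k+1}, so:

  H_1: rank ker ∂_1 − rank ∂_2 = (9 − 6) − 0 = 3, and there is no ∂_2, so H_1 ≅ Z^3.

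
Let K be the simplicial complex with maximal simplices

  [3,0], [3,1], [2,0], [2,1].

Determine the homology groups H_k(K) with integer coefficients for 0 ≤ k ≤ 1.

H_0 = Z,  H_1 = Z.

Take the total order 0 < 1 < 2 < 3 on the vertex set. Then K (dimension 1) consists of the simplices:

  0-simplices (4): [0], [1], [2], [3]
  1-simplices (4): [0,2], [0,3], [1,2], [1,3]

Hence C_0 ≅ Z^4, C_1 ≅ Z^4.

The boundary map ∂_1: C_1 → C_0 maps an edge to its endpoints' difference, ∂[p,q] = q − p. For instance
  ∂[0,2] = [2] − [0].
This gives a 4×4 integer matrix of rank 3; reducing to Smith normal form yields diagonal entries (1,1,1).

Reading off H_k = ker ∂_k / im ∂_{k+1}:

  H_0: rank C_0 − rank ∂_1 = 4 − 3 = 1, and the invariant factors of ∂_1 are all 1, so H_0 = Z.
  H_1: rank ker ∂_1 − rank ∂_2 = (4 − 3) − 0 = 1, and there is no ∂_2, so H_1 = Z.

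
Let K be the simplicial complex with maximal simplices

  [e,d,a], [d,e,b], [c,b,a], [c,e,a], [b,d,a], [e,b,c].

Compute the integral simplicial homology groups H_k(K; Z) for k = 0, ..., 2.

K has 5 vertices, 9 edges, 6 triangles.
rank ∂_0 = 0, rank ∂_1 = 4 ⇒ b_0 = 5 − 0 − 4 = 1; all invariant factors of ∂_1 are 1 so no torsion. So H_0 ≅ Z.
rank ∂_1 = 4, rank ∂_2 = 5 ⇒ b_1 = 9 − 4 − 5 = 0; all invariant factors of ∂_2 are 1 so no torsion. So H_1 ≅ 0.
rank ∂_2 = 5, rank ∂_3 = 0 ⇒ b_2 = 6 − 5 − 0 = 1. So H_2 ≅ Z.

H_0 ≅ Z,  H_1 = 0,  H_2 ≅ Z.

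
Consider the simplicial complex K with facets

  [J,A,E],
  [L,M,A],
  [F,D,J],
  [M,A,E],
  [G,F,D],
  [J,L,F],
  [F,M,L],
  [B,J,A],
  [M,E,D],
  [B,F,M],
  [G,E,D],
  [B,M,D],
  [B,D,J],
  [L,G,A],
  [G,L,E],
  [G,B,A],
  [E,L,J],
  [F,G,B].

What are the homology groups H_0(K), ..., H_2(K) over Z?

H_0 = Z,  H_1 = Z ⊕ Z/2,  H_2 = 0.

We work with the vertex ordering A < B < D < E < F < G < J < L < M. The simplices of K, each written with vertices in increasing order, are:

  0-simplices (9): A, B, D, E, F, G, J, L, M
  1-simplices (27): AB, AE, AG, AJ, AL, AM, BD, BF, BG, BJ, BM, DE, DF, DG, DJ, DM, EG, EJ, EL, EM, FG, FJ, FL, FM, GL, JL, LM
  2-simplices (18): ABG, ABJ, AEJ, AEM, AGL, ALM, BDJ, BDM, BFG, BFM, DEG, DEM, DFG, DFJ, EGL, EJL, FJL, FLM

giving chain groups C_0 ≅ Z^9, C_1 ≅ Z^27, C_2 ≅ Z^18.

Boundary ∂_1: C_1 → C_0 maps an edge to its endpoints' difference, ∂[p,q] = q − p. For instance
  ∂AG = G − A.
The resulting 9×27 matrix has rank 8, and its Smith normal form has invariant factors (1,1,1,1,1,1,1,1).

The boundary map ∂_2: C_2 → C_1 maps a triangle to the signed sum of its edges. For instance
  ∂BFG = FG − BG + BF,
  ∂EJL = JL − EL + EJ.
As a 27×18 matrix over Z this has rank 18, with invariant factors (1,1,1,1,1,1,1,1,1,1,1,1,1,1,1,1,1,2).

Now H_k = ker ∂_k / im ∂_{k+1}, so:

  H_0: rank C_0 − rank ∂_1 = 9 − 8 = 1, and the invariant factors of ∂_1 are all 1, so H_0 = Z.
  H_1: rank ker ∂_1 − rank ∂_2 = (27 − 8) − 18 = 1, and ∂_2 has invariant factor 2 > 1, so H_1 = Z ⊕ Z/2.
  H_2: rank ker ∂_2 − rank ∂_3 = (18 − 18) − 0 = 0, and there is no ∂_3, so H_2 = 0.

(K is a triangulation of the Klein bottle.)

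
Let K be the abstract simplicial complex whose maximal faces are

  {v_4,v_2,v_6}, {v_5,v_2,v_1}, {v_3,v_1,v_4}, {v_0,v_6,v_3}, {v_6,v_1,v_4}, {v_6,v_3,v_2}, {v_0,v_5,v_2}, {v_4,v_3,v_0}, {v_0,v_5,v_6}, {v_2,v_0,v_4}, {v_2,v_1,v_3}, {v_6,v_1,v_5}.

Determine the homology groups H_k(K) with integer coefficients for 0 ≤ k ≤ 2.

We work with the vertex ordering v_0 < v_1 < v_2 < v_3 < v_4 < v_5 < v_6. The simplices of K, each written with vertices in increasing order, are:

  0-simplices (7): [v_0], [v_1], [v_2], [v_3], [v_4], [v_5], [v_6]
  1-simplices (18): (18 of them)
  2-simplices (12): (12 of them)

Hence C_0 ≅ Z^7, C_1 ≅ Z^18, C_2 ≅ Z^12.

∂_1: C_1 → C_0 sends each edge [p,q] (with p < q) to q − p. For instance
  ∂[v_2,v_5] = [v_5] − [v_2].
The 7×18 boundary matrix has rank 6 and Smith normal form diag(1,1,1,1,1,1).

Boundary ∂_2: C_2 → C_1 maps a triangle to the signed sum of its edges. For instance
  ∂[v_1,v_2,v_3] = [v_2,v_3] − [v_1,v_3] + [v_1,v_2],
  ∂[v_0,v_5,v_6] = [v_5,v_6] − [v_0,v_6] + [v_0,v_5].
As a 18×12 matrix over Z this has rank 12, with invariant factors (1,1,1,1,1,1,1,1,1,1,1,2).

From H_k ≅ ker(∂_k) / im(∂_{k+1}) we obtain:

  H_0: rank C_0 − rank ∂_1 = 7 − 6 = 1, and the invariant factors of ∂_1 are all 1, so H_0 ≅ Z.
  H_1: rank ker ∂_1 − rank ∂_2 = (18 − 6) − 12 = 0, and ∂_2 has invariant factor 2 > 1, so H_1 ≅ Z_2.
  H_2: rank ker ∂_2 − rank ∂_3 = (12 − 12) − 0 = 0, and there is no ∂_3, so H_2 ≅ 0.

H_0 = Z,  H_1 = Z_2,  H_2 = 0.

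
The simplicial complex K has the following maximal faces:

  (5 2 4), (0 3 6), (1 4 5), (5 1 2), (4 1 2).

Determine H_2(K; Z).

Fix the vertex order 0 < 1 < 2 < 3 < 4 < 5 < 6 and write every simplex with vertices in increasing order. Then dim K = 2 and the simplices of K are:

  0-simplices (7): [0], [1], [2], [3], [4], [5], [6]
  1-simplices (9): [0,3], [0,6], [1,2], [1,4], [1,5], [2,4], [2,5], [3,6], [4,5]
  2-simplices (5): [0,3,6], [1,2,4], [1,2,5], [1,4,5], [2,4,5]

so the chain groups are C_0 ≅ Z^7, C_1 ≅ Z^9, C_2 ≅ Z^5.

Boundary ∂_1: C_1 → C_0 is given by ∂[p,q] = [q] − [p]. For instance
  ∂[3,6] = [6] − [3].
The 7×9 boundary matrix has rank 5 and Smith normal form diag(1,1,1,1,1).

∂_2: C_2 → C_1 acts by ∂[p,q,r] = [q,r] − [p,r] + [p,q]. For instance
  ∂[1,2,5] = [2,5] − [1,5] + [1,2],
  ∂[0,3,6] = [3,6] − [0,6] + [0,3].
As a 9×5 matrix over Z this has rank 4, with invariant factors (1,1,1,1).

Now H_k = ker ∂_k / im ∂_{k+1}, so:

  H_2: rank ker ∂_2 − rank ∂_3 = (5 − 4) − 0 = 1, and there is no ∂_3, so H_2 ≅ Z.

(K is a triangulation of the disjoint union of the 2-sphere S^2 and the 2-simplex.)

H_2 ≅ Z.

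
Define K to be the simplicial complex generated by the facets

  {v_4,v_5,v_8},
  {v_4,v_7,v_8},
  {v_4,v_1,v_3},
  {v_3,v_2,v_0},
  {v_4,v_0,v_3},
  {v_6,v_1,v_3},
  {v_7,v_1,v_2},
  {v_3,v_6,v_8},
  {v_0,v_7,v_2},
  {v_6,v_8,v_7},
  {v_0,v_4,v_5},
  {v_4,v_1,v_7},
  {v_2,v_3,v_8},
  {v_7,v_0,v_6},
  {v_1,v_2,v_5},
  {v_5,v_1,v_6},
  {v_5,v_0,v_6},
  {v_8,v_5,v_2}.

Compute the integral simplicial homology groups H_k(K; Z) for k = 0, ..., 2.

We work with the vertex ordering v_0 < v_1 < v_2 < v_3 < v_4 < v_5 < v_6 < v_7 < v_8. The simplices of K, each written with vertices in increasing order, are:

  0-simplices (9): [v_0], [v_1], [v_2], [v_3], [v_4], [v_5], [v_6], [v_7], [v_8]
  1-simplices (27): (27 of them)
  2-simplices (18): (18 of them)

giving chain groups C_0 ≅ Z^9, C_1 ≅ Z^27, C_2 ≅ Z^18.

∂_1: C_1 → C_0 is given by ∂[p,q] = [q] − [p].
The resulting 9×27 matrix has rank 8, and its Smith normal form has invariant factors (1,1,1,1,1,1,1,1).

∂_2: C_2 → C_1 maps a triangle to the signed sum of its edges. For instance
  ∂[v_1,v_2,v_7] = [v_2,v_7] − [v_1,v_7] + [v_1,v_2],
  ∂[v_0,v_2,v_7] = [v_2,v_7] − [v_0,v_7] + [v_0,v_2].
The 27×18 boundary matrix has rank 17 and Smith normal form diag(1,1,1,1,1,1,1,1,1,1,1,1,1,1,1,1,1).

Computing H_k = (kernel of ∂_k) / (image of ∂_{k+1}):

  H_0: rank C_0 − rank ∂_1 = 9 − 8 = 1, and the invariant factors of ∂_1 are all 1, so H_0 = Z.
  H_1: rank ker ∂_1 − rank ∂_2 = (27 − 8) − 17 = 2, and the invariant factors of ∂_2 are all 1, so H_1 = Z^2.
  H_2: rank ker ∂_2 − rank ∂_3 = (18 − 17) − 0 = 1, and there is no ∂_3, so H_2 = Z.

(K is a triangulation of the torus T^2.)

H_0 ≅ Z,  H_1 ≅ Z^2,  H_2 ≅ Z.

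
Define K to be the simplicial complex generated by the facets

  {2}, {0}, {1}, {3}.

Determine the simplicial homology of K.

H_0 ≅ Z^4.

Order the vertices as 0 < 1 < 2 < 3. Listing each simplex with vertices in this order, K has dimension 0 with simplices:

  0-simplices (4): [0], [1], [2], [3]

Hence C_0 ≅ Z^4.

Now H_k = ker ∂_k / im ∂_{k+1}, so:

  H_0: rank C_0 − rank ∂_1 = 4 − 0 = 4, and there is no ∂_1, so H_0 ≅ Z^4.

(K is a triangulation of a set of 4 points.)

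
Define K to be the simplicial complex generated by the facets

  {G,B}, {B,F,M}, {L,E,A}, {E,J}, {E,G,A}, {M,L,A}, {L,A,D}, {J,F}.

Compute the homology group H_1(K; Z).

H_1 ≅ Z^2.

Take the total order A < B < D < E < F < G < J < L < M on the vertex set. Then K (dimension 2) consists of the simplices:

  0-simplices (9): A, B, D, E, F, G, J, L, M
  1-simplices (15): AD, AE, AG, AL, AM, BF, BG, BM, DL, EG, EJ, EL, FJ, FM, LM
  2-simplices (5): ADL, AEG, AEL, ALM, BFM

Hence C_0 ≅ Z^9, C_1 ≅ Z^15, C_2 ≅ Z^5.

∂_1: C_1 → C_0 maps an edge to its endpoints' difference, ∂[p,q] = q − p. For instance
  ∂DL = L − D.
The 9×15 boundary matrix has rank 8 and Smith normal form diag(1,1,1,1,1,1,1,1).

∂_2: C_2 → C_1 maps a triangle to the signed sum of its edges. For instance
  ∂BFM = FM − BM + BF,
  ∂AEL = EL − AL + AE.
The resulting 15×5 matrix has rank 5, and its Smith normal form has invariant factors (1,1,1,1,1).

From H_k ≅ ker(∂_k) / im(∂_{k+1}) we obtain:

  H_1: rank ker ∂_1 − rank ∂_2 = (15 − 8) − 5 = 2, and the invariant factors of ∂_2 are all 1, so H_1 ≅ Z^2.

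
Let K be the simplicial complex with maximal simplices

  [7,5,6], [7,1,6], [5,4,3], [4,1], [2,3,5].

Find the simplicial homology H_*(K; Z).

We work with the vertex ordering 1 < 2 < 3 < 4 < 5 < 6 < 7. The simplices of K, each written with vertices in increasing order, are:

  0-simplices (7): [1], [2], [3], [4], [5], [6], [7]
  1-simplices (11): [1,4], [1,6], [1,7], [2,3], [2,5], [3,4], [3,5], [4,5], [5,6], [5,7], [6,7]
  2-simplices (4): [1,6,7], [2,3,5], [3,4,5], [5,6,7]

giving chain groups C_0 ≅ Z^7, C_1 ≅ Z^11, C_2 ≅ Z^4.

Boundary ∂_1: C_1 → C_0 is given by ∂[p,q] = [q] − [p].
As a 7×11 matrix over Z this has rank 6, with invariant factors (1,1,1,1,1,1).

Boundary ∂_2: C_2 → C_1 maps a triangle to the signed sum of its edges. For instance
  ∂[2,3,5] = [3,5] − [2,5] + [2,3],
  ∂[1,6,7] = [6,7] − [1,7] + [1,6].
The 11×4 boundary matrix has rank 4 and Smith normal form diag(1,1,1,1).

Reading off H_k = ker ∂_k / im ∂_{k+1}:

  H_0: rank C_0 − rank ∂_1 = 7 − 6 = 1, and the invariant factors of ∂_1 are all 1, so H_0 = Z.
  H_1: rank ker ∂_1 − rank ∂_2 = (11 − 6) − 4 = 1, and the invariant factors of ∂_2 are all 1, so H_1 = Z.
  H_2: rank ker ∂_2 − rank ∂_3 = (4 − 4) − 0 = 0, and there is no ∂_3, so H_2 = 0.

H_0 = Z,  H_1 = Z,  H_2 = 0.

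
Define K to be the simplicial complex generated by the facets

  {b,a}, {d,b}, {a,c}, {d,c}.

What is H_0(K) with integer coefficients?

Fix the vertex order a < b < c < d and write every simplex with vertices in increasing order. Then dim K = 1 and the simplices of K are:

  0-simplices (4): a, b, c, d
  1-simplices (4): ab, ac, bd, cd

giving chain groups C_0 ≅ Z^4, C_1 ≅ Z^4.

∂_1: C_1 → C_0 maps an edge to its endpoints' difference, ∂[p,q] = q − p. For instance
  ∂bd = d − b.
This gives a 4×4 integer matrix of rank 3; reducing to Smith normal form yields diagonal entries (1,1,1).

Computing H_k = (kernel of ∂_k) / (image of ∂_{k+1}):

  H_0: rank C_0 − rank ∂_1 = 4 − 3 = 1, and the invariant factors of ∂_1 are all 1, so H_0 ≅ Z.

H_0 ≅ Z.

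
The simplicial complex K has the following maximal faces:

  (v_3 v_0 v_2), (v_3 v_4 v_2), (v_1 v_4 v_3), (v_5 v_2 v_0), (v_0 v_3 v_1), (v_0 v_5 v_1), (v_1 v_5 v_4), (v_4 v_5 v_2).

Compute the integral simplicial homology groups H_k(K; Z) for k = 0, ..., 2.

Take the total order v_0 < v_1 < v_2 < v_3 < v_4 < v_5 on the vertex set. Then K (dimension 2) consists of the simplices:

  0-simplices (6): [v_0], [v_1], [v_2], [v_3], [v_4], [v_5]
  1-simplices (12): [v_0,v_1], [v_0,v_2], [v_0,v_3], [v_0,v_5], [v_1,v_3], [v_1,v_4], [v_1,v_5], [v_2,v_3], [v_2,v_4], [v_2,v_5], [v_3,v_4], [v_4,v_5]
  2-simplices (8): [v_0,v_1,v_3], [v_0,v_1,v_5], [v_0,v_2,v_3], [v_0,v_2,v_5], [v_1,v_3,v_4], [v_1,v_4,v_5], [v_2,v_3,v_4], [v_2,v_4,v_5]

Hence C_0 ≅ Z^6, C_1 ≅ Z^12, C_2 ≅ Z^8.

∂_1: C_1 → C_0 maps an edge to its endpoints' difference, ∂[p,q] = q − p.
As a 6×12 matrix over Z this has rank 5, with invariant factors (1,1,1,1,1).

The boundary map ∂_2: C_2 → C_1 maps a triangle to the signed sum of its edges. For instance
  ∂[v_0,v_2,v_5] = [v_2,v_5] − [v_0,v_5] + [v_0,v_2],
  ∂[v_1,v_4,v_5] = [v_4,v_5] − [v_1,v_5] + [v_1,v_4].
The resulting 12×8 matrix has rank 7, and its Smith normal form has invariant factors (1,1,1,1,1,1,1).

Computing H_k = (kernel of ∂_k) / (image of ∂_{k+1}):

  H_0: rank C_0 − rank ∂_1 = 6 − 5 = 1, and the invariant factors of ∂_1 are all 1, so H_0 = Z.
  H_1: rank ker ∂_1 − rank ∂_2 = (12 − 5) − 7 = 0, and the invariant factors of ∂_2 are all 1, so H_1 = 0.
  H_2: rank ker ∂_2 − rank ∂_3 = (8 − 7) − 0 = 1, and there is no ∂_3, so H_2 = Z.

(K is a triangulation of the 2-sphere S^2.)

H_0 = Z,  H_1 = 0,  H_2 = Z.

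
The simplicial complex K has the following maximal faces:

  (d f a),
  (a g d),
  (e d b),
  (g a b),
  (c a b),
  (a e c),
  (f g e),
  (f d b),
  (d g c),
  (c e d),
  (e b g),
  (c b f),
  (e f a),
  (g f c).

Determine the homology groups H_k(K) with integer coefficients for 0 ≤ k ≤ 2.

K has 7 vertices, 21 edges, 14 triangles.
rank ∂_0 = 0, rank ∂_1 = 6 ⇒ b_0 = 7 − 0 − 6 = 1; all invariant factors of ∂_1 are 1 so no torsion. So H_0 = Z.
rank ∂_1 = 6, rank ∂_2 = 13 ⇒ b_1 = 21 − 6 − 13 = 2; all invariant factors of ∂_2 are 1 so no torsion. So H_1 = Z^2.
rank ∂_2 = 13, rank ∂_3 = 0 ⇒ b_2 = 14 − 13 − 0 = 1. So H_2 = Z.

H_0 ≅ Z,  H_1 ≅ Z^2,  H_2 ≅ Z.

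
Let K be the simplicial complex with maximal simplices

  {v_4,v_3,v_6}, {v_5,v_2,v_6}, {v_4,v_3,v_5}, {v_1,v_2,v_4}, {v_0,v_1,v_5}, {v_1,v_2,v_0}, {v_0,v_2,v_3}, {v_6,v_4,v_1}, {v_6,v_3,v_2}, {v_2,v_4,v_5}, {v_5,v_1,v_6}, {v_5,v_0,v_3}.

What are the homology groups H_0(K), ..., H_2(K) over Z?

H_0 = Z,  H_1 = Z_2,  H_2 = 0.

Order the vertices as v_0 < v_1 < v_2 < v_3 < v_4 < v_5 < v_6. Listing each simplex with vertices in this order, K has dimension 2 with simplices:

  0-simplices (7): [v_0], [v_1], [v_2], [v_3], [v_4], [v_5], [v_6]
  1-simplices (18): (18 of them)
  2-simplices (12): (12 of them)

so the chain groups are C_0 ≅ Z^7, C_1 ≅ Z^18, C_2 ≅ Z^12.

∂_1: C_1 → C_0 maps an edge to its endpoints' difference, ∂[p,q] = q − p. For instance
  ∂[v_3,v_5] = [v_5] − [v_3].
This gives a 7×18 integer matrix of rank 6; reducing to Smith normal form yields diagonal entries (1,1,1,1,1,1).

The boundary map ∂_2: C_2 → C_1 maps a triangle to the signed sum of its edges. For instance
  ∂[v_0,v_3,v_5] = [v_3,v_5] − [v_0,v_5] + [v_0,v_3],
  ∂[v_0,v_2,v_3] = [v_2,v_3] − [v_0,v_3] + [v_0,v_2].
As a 18×12 matrix over Z this has rank 12, with invariant factors (1,1,1,1,1,1,1,1,1,1,1,2).

From H_k ≅ ker(∂_k) / im(∂_{k+1}) we obtain:

  H_0: rank C_0 − rank ∂_1 = 7 − 6 = 1, and the invariant factors of ∂_1 are all 1, so H_0 = Z.
  H_1: rank ker ∂_1 − rank ∂_2 = (18 − 6) − 12 = 0, and ∂_2 has invariant factor 2 > 1, so H_1 = Z_2.
  H_2: rank ker ∂_2 − rank ∂_3 = (12 − 12) − 0 = 0, and there is no ∂_3, so H_2 = 0.

As a check, the Euler characteristic is 7 − 18 + 12 = 1, which agrees with 1 − 0 + 0 = 1.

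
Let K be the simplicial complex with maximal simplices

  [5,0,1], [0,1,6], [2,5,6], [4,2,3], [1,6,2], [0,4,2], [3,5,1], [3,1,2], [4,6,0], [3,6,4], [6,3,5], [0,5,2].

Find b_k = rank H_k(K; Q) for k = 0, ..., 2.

b_0 = 1, b_1 = 0, b_2 = 0.

K has 7 vertices, 18 edges, 12 triangles.
rank ∂_0 = 0, rank ∂_1 = 6 ⇒ b_0 = 7 − 0 − 6 = 1; all invariant factors of ∂_1 are 1 so no torsion. So H_0 = Z.
rank ∂_1 = 6, rank ∂_2 = 12 ⇒ b_1 = 18 − 6 − 12 = 0; ∂_2 has invariant factor(s) [2] giving torsion. So H_1 = Z_2.
rank ∂_2 = 12, rank ∂_3 = 0 ⇒ b_2 = 12 − 12 − 0 = 0. So H_2 = 0.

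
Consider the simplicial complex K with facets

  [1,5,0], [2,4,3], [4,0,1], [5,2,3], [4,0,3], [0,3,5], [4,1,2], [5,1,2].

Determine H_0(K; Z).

Take the total order 0 < 1 < 2 < 3 < 4 < 5 on the vertex set. Then K (dimension 2) consists of the simplices:

  0-simplices (6): [0], [1], [2], [3], [4], [5]
  1-simplices (12): [0,1], [0,3], [0,4], [0,5], [1,2], [1,4], [1,5], [2,3], [2,4], [2,5], [3,4], [3,5]
  2-simplices (8): [0,1,4], [0,1,5], [0,3,4], [0,3,5], [1,2,4], [1,2,5], [2,3,4], [2,3,5]

Hence C_0 ≅ Z^6, C_1 ≅ Z^12, C_2 ≅ Z^8.

Boundary ∂_1: C_1 → C_0 is given by ∂[p,q] = [q] − [p]. For instance
  ∂[0,5] = [5] − [0].
As a 6×12 matrix over Z this has rank 5, with invariant factors (1,1,1,1,1).

The boundary map ∂_2: C_2 → C_1 acts by ∂[p,q,r] = [q,r] − [p,r] + [p,q]. For instance
  ∂[1,2,5] = [2,5] − [1,5] + [1,2],
  ∂[1,2,4] = [2,4] − [1,4] + [1,2].
As a 12×8 matrix over Z this has rank 7, with invariant factors (1,1,1,1,1,1,1).

From H_k ≅ ker(∂_k) / im(∂_{k+1}) we obtain:

  H_0: rank C_0 − rank ∂_1 = 6 − 5 = 1, and the invariant factors of ∂_1 are all 1, so H_0 ≅ Z.

(K is a triangulation of the 2-sphere S^2.)

H_0 = Z.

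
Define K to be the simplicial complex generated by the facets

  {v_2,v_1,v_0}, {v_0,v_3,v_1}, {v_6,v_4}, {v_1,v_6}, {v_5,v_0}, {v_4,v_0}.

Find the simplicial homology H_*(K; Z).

H_0 = Z,  H_1 = Z,  H_2 = 0.

We work with the vertex ordering v_0 < v_1 < v_2 < v_3 < v_4 < v_5 < v_6. The simplices of K, each written with vertices in increasing order, are:

  0-simplices (7): [v_0], [v_1], [v_2], [v_3], [v_4], [v_5], [v_6]
  1-simplices (9): [v_0,v_1], [v_0,v_2], [v_0,v_3], [v_0,v_4], [v_0,v_5], [v_1,v_2], [v_1,v_3], [v_1,v_6], [v_4,v_6]
  2-simplices (2): [v_0,v_1,v_2], [v_0,v_1,v_3]

Hence C_0 ≅ Z^7, C_1 ≅ Z^9, C_2 ≅ Z^2.

The boundary map ∂_1: C_1 → C_0 is given by ∂[p,q] = [q] − [p]. For instance
  ∂[v_0,v_4] = [v_4] − [v_0].
The resulting 7×9 matrix has rank 6, and its Smith normal form has invariant factors (1,1,1,1,1,1).

Boundary ∂_2: C_2 → C_1 sends each 2-simplex [p,q,r] to [q,r] − [p,r] + [p,q]. For instance
  ∂[v_0,v_1,v_2] = [v_1,v_2] − [v_0,v_2] + [v_0,v_1],
  ∂[v_0,v_1,v_3] = [v_1,v_3] − [v_0,v_3] + [v_0,v_1].
The 9×2 boundary matrix has rank 2 and Smith normal form diag(1,1).

Reading off H_k = ker ∂_k / im ∂_{k+1}:

  H_0: rank C_0 − rank ∂_1 = 7 − 6 = 1, and the invariant factors of ∂_1 are all 1, so H_0 = Z.
  H_1: rank ker ∂_1 − rank ∂_2 = (9 − 6) − 2 = 1, and the invariant factors of ∂_2 are all 1, so H_1 = Z.
  H_2: rank ker ∂_2 − rank ∂_3 = (2 − 2) − 0 = 0, and there is no ∂_3, so H_2 = 0.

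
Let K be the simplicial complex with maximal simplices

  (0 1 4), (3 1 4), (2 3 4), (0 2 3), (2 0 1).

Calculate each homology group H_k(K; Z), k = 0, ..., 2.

Fix the vertex order 0 < 1 < 2 < 3 < 4 and write every simplex with vertices in increasing order. Then dim K = 2 and the simplices of K are:

  0-simplices (5): [0], [1], [2], [3], [4]
  1-simplices (10): [0,1], [0,2], [0,3], [0,4], [1,2], [1,3], [1,4], [2,3], [2,4], [3,4]
  2-simplices (5): [0,1,2], [0,1,4], [0,2,3], [1,3,4], [2,3,4]

Hence C_0 ≅ Z^5, C_1 ≅ Z^10, C_2 ≅ Z^5.

∂_1: C_1 → C_0 is given by ∂[p,q] = [q] − [p]. For instance
  ∂[3,4] = [4] − [3].
As a 5×10 matrix over Z this has rank 4, with invariant factors (1,1,1,1).

∂_2: C_2 → C_1 sends each 2-simplex [p,q,r] to [q,r] − [p,r] + [p,q]. For instance
  ∂[0,1,2] = [1,2] − [0,2] + [0,1],
  ∂[2,3,4] = [3,4] − [2,4] + [2,3].
This gives a 10×5 integer matrix of rank 5; reducing to Smith normal form yields diagonal entries (1,1,1,1,1).

Computing H_k = (kernel of ∂_k) / (image of ∂_{k+1}):

  H_0: rank C_0 − rank ∂_1 = 5 − 4 = 1, and the invariant factors of ∂_1 are all 1, so H_0 ≅ Z.
  H_1: rank ker ∂_1 − rank ∂_2 = (10 − 4) − 5 = 1, and the invariant factors of ∂_2 are all 1, so H_1 ≅ Z.
  H_2: rank ker ∂_2 − rank ∂_3 = (5 − 5) − 0 = 0, and there is no ∂_3, so H_2 ≅ 0.

(K is a triangulation of the Möbius band.)

H_0 ≅ Z,  H_1 ≅ Z,  H_2 = 0.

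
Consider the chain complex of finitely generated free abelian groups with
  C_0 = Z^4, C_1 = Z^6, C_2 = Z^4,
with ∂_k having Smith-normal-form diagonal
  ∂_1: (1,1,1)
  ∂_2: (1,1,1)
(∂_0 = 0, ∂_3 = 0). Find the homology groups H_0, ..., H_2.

H_0 = Z,  H_1 = 0,  H_2 = Z.

H_0: b_0 = 4 − 0 − 3 = 1; torsion from ∂_1 factors > 1: none. So H_0 = Z.
H_1: b_1 = 6 − 3 − 3 = 0; torsion from ∂_2 factors > 1: none. So H_1 = 0.
H_2: b_2 = 4 − 3 − 0 = 1; torsion from ∂_3 factors > 1: none. So H_2 = Z.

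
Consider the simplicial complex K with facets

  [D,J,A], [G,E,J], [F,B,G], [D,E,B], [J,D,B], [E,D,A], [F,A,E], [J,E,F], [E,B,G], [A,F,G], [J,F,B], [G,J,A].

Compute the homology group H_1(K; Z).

Take the total order A < B < D < E < F < G < J on the vertex set. Then K (dimension 2) consists of the simplices:

  0-simplices (7): A, B, D, E, F, G, J
  1-simplices (18): AD, AE, AF, AG, AJ, BD, BE, BF, BG, BJ, DE, DJ, EF, EG, EJ, FG, FJ, GJ
  2-simplices (12): ADE, ADJ, AEF, AFG, AGJ, BDE, BDJ, BEG, BFG, BFJ, EFJ, EGJ

Hence C_0 ≅ Z^7, C_1 ≅ Z^18, C_2 ≅ Z^12.

∂_1: C_1 → C_0 is given by ∂[p,q] = [q] − [p].
The resulting 7×18 matrix has rank 6, and its Smith normal form has invariant factors (1,1,1,1,1,1).

The boundary map ∂_2: C_2 → C_1 maps a triangle to the signed sum of its edges. For instance
  ∂BFJ = FJ − BJ + BF,
  ∂BDE = DE − BE + BD.
The resulting 18×12 matrix has rank 12, and its Smith normal form has invariant factors (1,1,1,1,1,1,1,1,1,1,1,2).

Computing H_k = (kernel of ∂_k) / (image of ∂_{k+1}):

  H_1: rank ker ∂_1 − rank ∂_2 = (18 − 6) − 12 = 0, and ∂_2 has invariant factor 2 > 1, so H_1 = Z/2.

(K is a triangulation of the real projective plane RP^2.)

H_1 ≅ Z/2.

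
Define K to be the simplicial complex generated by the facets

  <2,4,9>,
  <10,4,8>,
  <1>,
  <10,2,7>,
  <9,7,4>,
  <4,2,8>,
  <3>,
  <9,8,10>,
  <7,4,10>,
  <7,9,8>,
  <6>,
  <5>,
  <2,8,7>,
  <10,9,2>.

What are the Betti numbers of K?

b_0 = 5, b_1 = 0, b_2 = 0.

We work with the vertex ordering 1 < 2 < 3 < 4 < 5 < 6 < 7 < 8 < 9 < 10. The simplices of K, each written with vertices in increasing order, are:

  0-simplices (10): [1], [2], [3], [4], [5], [6], [7], [8], [9], [10]
  1-simplices (15): [2,4], [2,7], [2,8], [2,9], [2,10], [4,7], [4,8], [4,9], [4,10], [7,8], [7,9], [7,10], [8,9], [8,10], [9,10]
  2-simplices (10): [2,4,8], [2,4,9], [2,7,8], [2,7,10], [2,9,10], [4,7,9], [4,7,10], [4,8,10], [7,8,9], [8,9,10]

so the chain groups are C_0 ≅ Z^10, C_1 ≅ Z^15, C_2 ≅ Z^10.

The boundary map ∂_1: C_1 → C_0 is given by ∂[p,q] = [q] − [p]. For instance
  ∂[4,8] = [8] − [4].
The 10×15 boundary matrix has rank 5 and Smith normal form diag(1,1,1,1,1).

The boundary map ∂_2: C_2 → C_1 acts by ∂[p,q,r] = [q,r] − [p,r] + [p,q]. For instance
  ∂[7,8,9] = [8,9] − [7,9] + [7,8],
  ∂[8,9,10] = [9,10] − [8,10] + [8,9].
This gives a 15×10 integer matrix of rank 10; reducing to Smith normal form yields diagonal entries (1,1,1,1,1,1,1,1,1,2).

From H_k ≅ ker(∂_k) / im(∂_{k+1}) we obtain:

  H_0: rank C_0 − rank ∂_1 = 10 − 5 = 5, and the invariant factors of ∂_1 are all 1, so H_0 ≅ Z^5.
  H_1: rank ker ∂_1 − rank ∂_2 = (15 − 5) − 10 = 0, and ∂_2 has invariant factor 2 > 1, so H_1 ≅ Z/2.
  H_2: rank ker ∂_2 − rank ∂_3 = (10 − 10) − 0 = 0, and there is no ∂_3, so H_2 ≅ 0.

Hence the Betti numbers are b_0 = 5, b_1 = 0, b_2 = 0.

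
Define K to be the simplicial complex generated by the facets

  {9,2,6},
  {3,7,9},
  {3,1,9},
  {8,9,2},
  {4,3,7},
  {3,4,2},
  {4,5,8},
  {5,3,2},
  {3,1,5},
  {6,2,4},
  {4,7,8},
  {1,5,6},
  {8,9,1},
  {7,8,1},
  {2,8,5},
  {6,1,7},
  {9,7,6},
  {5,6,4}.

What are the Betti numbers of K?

Order the vertices as 1 < 2 < 3 < 4 < 5 < 6 < 7 < 8 < 9. Listing each simplex with vertices in this order, K has dimension 2 with simplices:

  0-simplices (9): [1], [2], [3], [4], [5], [6], [7], [8], [9]
  1-simplices (27): (27 of them)
  2-simplices (18): [1,3,5], [1,3,9], [1,5,6], [1,6,7], [1,7,8], [1,8,9], [2,3,4], [2,3,5], [2,4,6], [2,5,8], [2,6,9], [2,8,9], [3,4,7], [3,7,9], [4,5,6], [4,5,8], [4,7,8], [6,7,9]

giving chain groups C_0 ≅ Z^9, C_1 ≅ Z^27, C_2 ≅ Z^18.

∂_1: C_1 → C_0 sends each edge [p,q] (with p < q) to q − p.
The 9×27 boundary matrix has rank 8 and Smith normal form diag(1,1,1,1,1,1,1,1).

The boundary map ∂_2: C_2 → C_1 maps a triangle to the signed sum of its edges. For instance
  ∂[4,5,8] = [5,8] − [4,8] + [4,5],
  ∂[1,3,5] = [3,5] − [1,5] + [1,3].
The 27×18 boundary matrix has rank 18 and Smith normal form diag(1,1,1,1,1,1,1,1,1,1,1,1,1,1,1,1,1,2).

Computing H_k = (kernel of ∂_k) / (image of ∂_{k+1}):

  H_0: rank C_0 − rank ∂_1 = 9 − 8 = 1, and the invariant factors of ∂_1 are all 1, so H_0 ≅ Z.
  H_1: rank ker ∂_1 − rank ∂_2 = (27 − 8) − 18 = 1, and ∂_2 has invariant factor 2 > 1, so H_1 ≅ Z ⊕ Z/2.
  H_2: rank ker ∂_2 − rank ∂_3 = (18 − 18) − 0 = 0, and there is no ∂_3, so H_2 ≅ 0.

Hence the Betti numbers are b_0 = 1, b_1 = 1, b_2 = 0.

b_0 = 1, b_1 = 1, b_2 = 0.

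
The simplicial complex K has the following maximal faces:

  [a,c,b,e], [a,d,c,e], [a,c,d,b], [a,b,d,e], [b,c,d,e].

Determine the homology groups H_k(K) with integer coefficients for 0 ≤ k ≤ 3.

Fix the vertex order a < b < c < d < e and write every simplex with vertices in increasing order. Then dim K = 3 and the simplices of K are:

  0-simplices (5): a, b, c, d, e
  1-simplices (10): ab, ac, ad, ae, bc, bd, be, cd, ce, de
  2-simplices (10): abc, abd, abe, acd, ace, ade, bcd, bce, bde, cde
  3-simplices (5): abcd, abce, abde, acde, bcde

Hence C_0 ≅ Z^5, C_1 ≅ Z^10, C_2 ≅ Z^10, C_3 ≅ Z^5.

The boundary map ∂_1: C_1 → C_0 maps an edge to its endpoints' difference, ∂[p,q] = q − p. For instance
  ∂ae = e − a.
The resulting 5×10 matrix has rank 4, and its Smith normal form has invariant factors (1,1,1,1).

Boundary ∂_2: C_2 → C_1 acts by ∂[p,q,r] = [q,r] − [p,r] + [p,q]. For instance
  ∂abe = be − ae + ab,
  ∂abd = bd − ad + ab.
As a 10×10 matrix over Z this has rank 6, with invariant factors (1,1,1,1,1,1).

Boundary ∂_3: C_3 → C_2 sends each 3-simplex σ to the alternating sum Σ_i (−1)^i (σ with its i-th vertex removed). For instance
  ∂bcde = cde − bde + bce − bcd,
  ∂abcd = bcd − acd + abd − abc.
As a 10×5 matrix over Z this has rank 4, with invariant factors (1,1,1,1).

Computing H_k = (kernel of ∂_k) / (image of ∂_{k+1}):

  H_0: rank C_0 − rank ∂_1 = 5 − 4 = 1, and the invariant factors of ∂_1 are all 1, so H_0 ≅ Z.
  H_1: rank ker ∂_1 − rank ∂_2 = (10 − 4) − 6 = 0, and the invariant factors of ∂_2 are all 1, so H_1 ≅ 0.
  H_2: rank ker ∂_2 − rank ∂_3 = (10 − 6) − 4 = 0, and the invariant factors of ∂_3 are all 1, so H_2 ≅ 0.
  H_3: rank ker ∂_3 − rank ∂_4 = (5 − 4) − 0 = 1, and there is no ∂_4, so H_3 ≅ Z.

As a check, the Euler characteristic is 5 − 10 + 10 − 5 = 0, which agrees with 1 − 0 + 0 − 1 = 0.

H_0 ≅ Z,  H_1 = 0,  H_2 = 0,  H_3 ≅ Z.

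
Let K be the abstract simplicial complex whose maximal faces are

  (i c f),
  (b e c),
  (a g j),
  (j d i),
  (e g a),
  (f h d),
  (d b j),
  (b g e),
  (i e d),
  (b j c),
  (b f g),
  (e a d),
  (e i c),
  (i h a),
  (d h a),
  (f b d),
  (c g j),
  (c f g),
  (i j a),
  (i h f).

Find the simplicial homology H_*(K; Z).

H_0 ≅ Z,  H_1 ≅ Z ⊕ Z/2,  H_2 = 0.

We work with the vertex ordering a < b < c < d < e < f < g < h < i < j. The simplices of K, each written with vertices in increasing order, are:

  0-simplices (10): a, b, c, d, e, f, g, h, i, j
  1-simplices (30): ad, ae, ag, ah, ai, aj, bc, bd, be, bf, bg, bj, ce, cf, cg, ci, cj, de, df, dh, di, dj, eg, ei, fg, fh, fi, gj, hi, ij
  2-simplices (20): ade, adh, aeg, agj, ahi, aij, bce, bcj, bdf, bdj, beg, bfg, cei, cfg, cfi, cgj, dei, dfh, dij, fhi

giving chain groups C_0 ≅ Z^10, C_1 ≅ Z^30, C_2 ≅ Z^20.

Boundary ∂_1: C_1 → C_0 sends each edge [p,q] (with p < q) to q − p. For instance
  ∂ij = j − i.
This gives a 10×30 integer matrix of rank 9; reducing to Smith normal form yields diagonal entries (1,1,1,1,1,1,1,1,1).

The boundary map ∂_2: C_2 → C_1 sends each 2-simplex [p,q,r] to [q,r] − [p,r] + [p,q]. For instance
  ∂bfg = fg − bg + bf,
  ∂beg = eg − bg + be.
The resulting 30×20 matrix has rank 20, and its Smith normal form has invariant factors (1,1,1,1,1,1,1,1,1,1,1,1,1,1,1,1,1,1,1,2).

From H_k ≅ ker(∂_k) / im(∂_{k+1}) we obtain:

  H_0: rank C_0 − rank ∂_1 = 10 − 9 = 1, and the invariant factors of ∂_1 are all 1, so H_0 = Z.
  H_1: rank ker ∂_1 − rank ∂_2 = (30 − 9) − 20 = 1, and ∂_2 has invariant factor 2 > 1, so H_1 = Z ⊕ Z/2.
  H_2: rank ker ∂_2 − rank ∂_3 = (20 − 20) − 0 = 0, and there is no ∂_3, so H_2 = 0.

As a check, the Euler characteristic is 10 − 30 + 20 = 0, which agrees with 1 − 1 + 0 = 0.
(K is a triangulation of the Klein bottle.)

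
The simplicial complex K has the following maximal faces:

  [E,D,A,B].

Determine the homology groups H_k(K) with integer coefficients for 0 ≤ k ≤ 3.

K has 4 vertices, 6 edges, 4 triangles, 1 3-simplex.
rank ∂_0 = 0, rank ∂_1 = 3 ⇒ b_0 = 4 − 0 − 3 = 1; all invariant factors of ∂_1 are 1 so no torsion. So H_0 ≅ Z.
rank ∂_1 = 3, rank ∂_2 = 3 ⇒ b_1 = 6 − 3 − 3 = 0; all invariant factors of ∂_2 are 1 so no torsion. So H_1 ≅ 0.
rank ∂_2 = 3, rank ∂_3 = 1 ⇒ b_2 = 4 − 3 − 1 = 0; all invariant factors of ∂_3 are 1 so no torsion. So H_2 ≅ 0.
rank ∂_3 = 1, rank ∂_4 = 0 ⇒ b_3 = 1 − 1 − 0 = 0. So H_3 ≅ 0.

H_0 ≅ Z,  H_1 = 0,  H_2 = 0,  H_3 = 0.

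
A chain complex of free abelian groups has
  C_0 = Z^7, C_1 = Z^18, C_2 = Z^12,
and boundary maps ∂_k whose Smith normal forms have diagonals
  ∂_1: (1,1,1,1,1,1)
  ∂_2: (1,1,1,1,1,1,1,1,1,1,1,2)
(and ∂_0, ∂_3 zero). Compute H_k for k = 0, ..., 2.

H_0 = Z,  H_1 = Z/2,  H_2 = 0.

H_0: b_0 = 7 − 0 − 6 = 1; torsion from ∂_1 factors > 1: none. So H_0 = Z.
H_1: b_1 = 18 − 6 − 12 = 0; torsion from ∂_2 factors > 1: [2]. So H_1 = Z/2.
H_2: b_2 = 12 − 12 − 0 = 0; torsion from ∂_3 factors > 1: none. So H_2 = 0.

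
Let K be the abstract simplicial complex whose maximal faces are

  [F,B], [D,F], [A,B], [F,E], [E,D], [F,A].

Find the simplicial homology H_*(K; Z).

H_0 = Z,  H_1 = Z^2.

Take the total order A < B < D < E < F on the vertex set. Then K (dimension 1) consists of the simplices:

  0-simplices (5): A, B, D, E, F
  1-simplices (6): AB, AF, BF, DE, DF, EF

Hence C_0 ≅ Z^5, C_1 ≅ Z^6.

∂_1: C_1 → C_0 sends each edge [p,q] (with p < q) to q − p. For instance
  ∂AF = F − A.
This gives a 5×6 integer matrix of rank 4; reducing to Smith normal form yields diagonal entries (1,1,1,1).

Now H_k = ker ∂_k / im ∂_{k+1}, so:

  H_0: rank C_0 − rank ∂_1 = 5 − 4 = 1, and the invariant factors of ∂_1 are all 1, so H_0 ≅ Z.
  H_1: rank ker ∂_1 − rank ∂_2 = (6 − 4) − 0 = 2, and there is no ∂_2, so H_1 ≅ Z^2.

(K is a triangulation of a wedge of 2 circles.)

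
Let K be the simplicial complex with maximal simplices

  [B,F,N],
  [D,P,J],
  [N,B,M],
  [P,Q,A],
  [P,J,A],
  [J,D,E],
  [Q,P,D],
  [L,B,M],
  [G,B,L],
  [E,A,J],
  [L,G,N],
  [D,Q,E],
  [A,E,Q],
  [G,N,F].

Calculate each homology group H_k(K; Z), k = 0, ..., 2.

H_0 ≅ Z^2,  H_1 ≅ Z,  H_2 ≅ Z.

We work with the vertex ordering A < B < D < E < F < G < J < L < M < N < P < Q. The simplices of K, each written with vertices in increasing order, are:

  0-simplices (12): A, B, D, E, F, G, J, L, M, N, P, Q
  1-simplices (24): AE, AJ, AP, AQ, BF, BG, BL, BM, BN, DE, DJ, DP, DQ, EJ, EQ, FG, FN, GL, GN, JP, LM, LN, MN, PQ
  2-simplices (14): AEJ, AEQ, AJP, APQ, BFN, BGL, BLM, BMN, DEJ, DEQ, DJP, DPQ, FGN, GLN

Hence C_0 ≅ Z^12, C_1 ≅ Z^24, C_2 ≅ Z^14.

Boundary ∂_1: C_1 → C_0 is given by ∂[p,q] = [q] − [p].
As a 12×24 matrix over Z this has rank 10, with invariant factors (1,1,1,1,1,1,1,1,1,1).

Boundary ∂_2: C_2 → C_1 acts by ∂[p,q,r] = [q,r] − [p,r] + [p,q]. For instance
  ∂DJP = JP − DP + DJ,
  ∂DPQ = PQ − DQ + DP.
As a 24×14 matrix over Z this has rank 13, with invariant factors (1,1,1,1,1,1,1,1,1,1,1,1,1).

Computing H_k = (kernel of ∂_k) / (image of ∂_{k+1}):

  H_0: rank C_0 − rank ∂_1 = 12 − 10 = 2, and the invariant factors of ∂_1 are all 1, so H_0 = Z^2.
  H_1: rank ker ∂_1 − rank ∂_2 = (24 − 10) − 13 = 1, and the invariant factors of ∂_2 are all 1, so H_1 = Z.
  H_2: rank ker ∂_2 − rank ∂_3 = (14 − 13) − 0 = 1, and there is no ∂_3, so H_2 = Z.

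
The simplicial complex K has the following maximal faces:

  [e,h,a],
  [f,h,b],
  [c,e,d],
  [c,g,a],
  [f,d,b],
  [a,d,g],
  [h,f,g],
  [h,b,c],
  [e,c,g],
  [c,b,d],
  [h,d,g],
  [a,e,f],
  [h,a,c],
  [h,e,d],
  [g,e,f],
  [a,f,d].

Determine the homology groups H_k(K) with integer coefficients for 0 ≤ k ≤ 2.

Order the vertices as a < b < c < d < e < f < g < h. Listing each simplex with vertices in this order, K has dimension 2 with simplices:

  0-simplices (8): a, b, c, d, e, f, g, h
  1-simplices (24): ac, ad, ae, af, ag, ah, bc, bd, bf, bh, cd, ce, cg, ch, de, df, dg, dh, ef, eg, eh, fg, fh, gh
  2-simplices (16): acg, ach, adf, adg, aef, aeh, bcd, bch, bdf, bfh, cde, ceg, deh, dgh, efg, fgh

giving chain groups C_0 ≅ Z^8, C_1 ≅ Z^24, C_2 ≅ Z^16.

Boundary ∂_1: C_1 → C_0 maps an edge to its endpoints' difference, ∂[p,q] = q − p.
As a 8×24 matrix over Z this has rank 7, with invariant factors (1,1,1,1,1,1,1).

∂_2: C_2 → C_1 maps a triangle to the signed sum of its edges. For instance
  ∂dgh = gh − dh + dg,
  ∂bcd = cd − bd + bc.
The resulting 24×16 matrix has rank 15, and its Smith normal form has invariant factors (1,1,1,1,1,1,1,1,1,1,1,1,1,1,1).

From H_k ≅ ker(∂_k) / im(∂_{k+1}) we obtain:

  H_0: rank C_0 − rank ∂_1 = 8 − 7 = 1, and the invariant factors of ∂_1 are all 1, so H_0 ≅ Z.
  H_1: rank ker ∂_1 − rank ∂_2 = (24 − 7) − 15 = 2, and the invariant factors of ∂_2 are all 1, so H_1 ≅ Z^2.
  H_2: rank ker ∂_2 − rank ∂_3 = (16 − 15) − 0 = 1, and there is no ∂_3, so H_2 ≅ Z.

As a check, the Euler characteristic is 8 − 24 + 16 = 0, which agrees with 1 − 2 + 1 = 0.
(K is a triangulation of the torus T^2.)

H_0 ≅ Z,  H_1 ≅ Z^2,  H_2 ≅ Z.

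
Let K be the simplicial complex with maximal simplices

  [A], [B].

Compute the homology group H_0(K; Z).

H_0 ≅ Z^2.

Fix the vertex order A < B and write every simplex with vertices in increasing order. Then dim K = 0 and the simplices of K are:

  0-simplices (2): A, B

so the chain groups are C_0 ≅ Z^2.

Now H_k = ker ∂_k / im ∂_{k+1}, so:

  H_0: rank C_0 − rank ∂_1 = 2 − 0 = 2, and there is no ∂_1, so H_0 ≅ Z^2.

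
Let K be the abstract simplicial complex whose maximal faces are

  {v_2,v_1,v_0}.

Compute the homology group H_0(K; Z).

H_0 = Z.

Take the total order v_0 < v_1 < v_2 on the vertex set. Then K (dimension 2) consists of the simplices:

  0-simplices (3): [v_0], [v_1], [v_2]
  1-simplices (3): [v_0,v_1], [v_0,v_2], [v_1,v_2]
  2-simplices (1): [v_0,v_1,v_2]

Hence C_0 ≅ Z^3, C_1 ≅ Z^3, C_2 ≅ Z^1.

∂_1: C_1 → C_0 maps an edge to its endpoints' difference, ∂[p,q] = q − p.
The resulting 3×3 matrix has rank 2, and its Smith normal form has invariant factors (1,1).

∂_2: C_2 → C_1 maps a triangle to the signed sum of its edges. For instance
  ∂[v_0,v_1,v_2] = [v_1,v_2] − [v_0,v_2] + [v_0,v_1].
The resulting 3×1 matrix has rank 1, and its Smith normal form has invariant factors (1).

Computing H_k = (kernel of ∂_k) / (image of ∂_{k+1}):

  H_0: rank C_0 − rank ∂_1 = 3 − 2 = 1, and the invariant factors of ∂_1 are all 1, so H_0 = Z.

(K is a triangulation of the 2-simplex.)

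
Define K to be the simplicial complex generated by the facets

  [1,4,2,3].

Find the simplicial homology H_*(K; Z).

H_0 = Z,  H_1 = 0,  H_2 = 0,  H_3 = 0.

Fix the vertex order 1 < 2 < 3 < 4 and write every simplex with vertices in increasing order. Then dim K = 3 and the simplices of K are:

  0-simplices (4): [1], [2], [3], [4]
  1-simplices (6): [1,2], [1,3], [1,4], [2,3], [2,4], [3,4]
  2-simplices (4): [1,2,3], [1,2,4], [1,3,4], [2,3,4]
  3-simplices (1): [1,2,3,4]

giving chain groups C_0 ≅ Z^4, C_1 ≅ Z^6, C_2 ≅ Z^4, C_3 ≅ Z^1.

∂_1: C_1 → C_0 is given by ∂[p,q] = [q] − [p]. For instance
  ∂[3,4] = [4] − [3].
The 4×6 boundary matrix has rank 3 and Smith normal form diag(1,1,1).

Boundary ∂_2: C_2 → C_1 acts by ∂[p,q,r] = [q,r] − [p,r] + [p,q]. For instance
  ∂[1,3,4] = [3,4] − [1,4] + [1,3],
  ∂[2,3,4] = [3,4] − [2,4] + [2,3].
This gives a 6×4 integer matrix of rank 3; reducing to Smith normal form yields diagonal entries (1,1,1).

Boundary ∂_3: C_3 → C_2 sends each 3-simplex σ to the alternating sum Σ_i (−1)^i (σ with its i-th vertex removed). For instance
  ∂[1,2,3,4] = [2,3,4] − [1,3,4] + [1,2,4] − [1,2,3].
As a 4×1 matrix over Z this has rank 1, with invariant factors (1).

Now H_k = ker ∂_k / im ∂_{k+1}, so:

  H_0: rank C_0 − rank ∂_1 = 4 − 3 = 1, and the invariant factors of ∂_1 are all 1, so H_0 ≅ Z.
  H_1: rank ker ∂_1 − rank ∂_2 = (6 − 3) − 3 = 0, and the invariant factors of ∂_2 are all 1, so H_1 ≅ 0.
  H_2: rank ker ∂_2 − rank ∂_3 = (4 − 3) − 1 = 0, and the invariant factors of ∂_3 are all 1, so H_2 ≅ 0.
  H_3: rank ker ∂_3 − rank ∂_4 = (1 − 1) − 0 = 0, and there is no ∂_4, so H_3 ≅ 0.

As a check, the Euler characteristic is 4 − 6 + 4 − 1 = 1, which agrees with 1 − 0 + 0 − 0 = 1.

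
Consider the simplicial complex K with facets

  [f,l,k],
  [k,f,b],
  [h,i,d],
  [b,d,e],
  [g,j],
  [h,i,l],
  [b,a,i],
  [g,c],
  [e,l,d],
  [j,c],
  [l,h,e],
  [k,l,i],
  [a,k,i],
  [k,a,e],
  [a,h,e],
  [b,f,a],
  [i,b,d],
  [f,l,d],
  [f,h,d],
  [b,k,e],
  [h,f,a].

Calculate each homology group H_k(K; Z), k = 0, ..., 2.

H_0 = Z^2,  H_1 = Z^2 × Z/2,  H_2 = 0.

Take the total order a < b < c < d < e < f < g < h < i < j < k < l on the vertex set. Then K (dimension 2) consists of the simplices:

  0-simplices (12): a, b, c, d, e, f, g, h, i, j, k, l
  1-simplices (30): ab, ae, af, ah, ai, ak, bd, be, bf, bi, bk, cg, cj, de, df, dh, di, dl, eh, ek, el, fh, fk, fl, gj, hi, hl, ik, il, kl
  2-simplices (18): abf, abi, aeh, aek, afh, aik, bde, bdi, bek, bfk, del, dfh, dfl, dhi, ehl, fkl, hil, ikl

giving chain groups C_0 ≅ Z^12, C_1 ≅ Z^30, C_2 ≅ Z^18.

Boundary ∂_1: C_1 → C_0 is given by ∂[p,q] = [q] − [p]. For instance
  ∂dl = l − d.
The 12×30 boundary matrix has rank 10 and Smith normal form diag(1,1,1,1,1,1,1,1,1,1).

The boundary map ∂_2: C_2 → C_1 maps a triangle to the signed sum of its edges. For instance
  ∂ikl = kl − il + ik,
  ∂aek = ek − ak + ae.
The resulting 30×18 matrix has rank 18, and its Smith normal form has invariant factors (1,1,1,1,1,1,1,1,1,1,1,1,1,1,1,1,1,2).

Computing H_k = (kernel of ∂_k) / (image of ∂_{k+1}):

  H_0: rank C_0 − rank ∂_1 = 12 − 10 = 2, and the invariant factors of ∂_1 are all 1, so H_0 = Z^2.
  H_1: rank ker ∂_1 − rank ∂_2 = (30 − 10) − 18 = 2, and ∂_2 has invariant factor 2 > 1, so H_1 = Z^2 × Z/2.
  H_2: rank ker ∂_2 − rank ∂_3 = (18 − 18) − 0 = 0, and there is no ∂_3, so H_2 = 0.

As a check, the Euler characteristic is 12 − 30 + 18 = 0, which agrees with 2 − 2 + 0 = 0.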